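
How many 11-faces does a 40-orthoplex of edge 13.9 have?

Number of 11-faces = 2^(11+1) · C(40,11+1) = 4096 · 5586853480 = 22883751854080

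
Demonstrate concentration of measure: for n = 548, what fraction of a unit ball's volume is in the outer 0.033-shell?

1 - (1-0.033)^548 ≈ 0.9999999897 ≈ 99.999999%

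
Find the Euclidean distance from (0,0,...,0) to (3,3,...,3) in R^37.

Diagonal = √37 · 3 ≈ 18.2483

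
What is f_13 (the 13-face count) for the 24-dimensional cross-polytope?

f_13(24-orthoplex) = 2^14 · (24 choose 14) = 32133218304.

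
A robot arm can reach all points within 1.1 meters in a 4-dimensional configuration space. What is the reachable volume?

The n-ball volume is π^(n/2)·r^n/Γ(n/2+1). With n=4, r=1.1: V ≈ 7.22504.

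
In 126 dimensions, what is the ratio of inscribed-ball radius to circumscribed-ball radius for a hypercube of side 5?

For an n-cube of any side s, the inradius is s/2 and the circumradius is s√n/2, so the ratio is 1/√126 ≈ 0.0890871.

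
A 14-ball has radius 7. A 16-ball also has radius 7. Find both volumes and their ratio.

V_14(7) ≈ 4.06435e+11. V_16(7) ≈ 7.82073e+12. Ratio V_14/V_16 ≈ 0.05197.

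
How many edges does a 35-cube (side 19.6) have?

Number of 1-faces = C(35,1)·2^(35-1) = 35·17179869184 = 601295421440.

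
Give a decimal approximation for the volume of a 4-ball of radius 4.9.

The n-ball volume is π^(n/2)·r^n/Γ(n/2+1). With n=4, r=4.9: V ≈ 2844.82.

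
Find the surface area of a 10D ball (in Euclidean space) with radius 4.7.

The surface area of an n-ball is 2π^(n/2) r^(n-1) / Γ(n/2). For n=10, r=4.7: 2.85397e+07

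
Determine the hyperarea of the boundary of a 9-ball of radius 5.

The surface area of an n-ball is 2π^(n/2) r^(n-1) / Γ(n/2). For n=9, r=5: 2500000·π^4/21 ≈ 1.15963e+07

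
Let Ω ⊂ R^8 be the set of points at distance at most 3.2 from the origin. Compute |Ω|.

Volume = π^{8/2}·(3.2)^8/Γ(5) ≈ 44626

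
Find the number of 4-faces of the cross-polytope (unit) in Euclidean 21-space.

Each 4-face is the convex hull of 5 vertices, one chosen as ±e_i from each of 5 distinct axes: 2^5·C(21,5) = 651168.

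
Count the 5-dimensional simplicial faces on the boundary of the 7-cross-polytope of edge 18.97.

f_5(7-orthoplex) = 2^6 · (7 choose 6) = 448.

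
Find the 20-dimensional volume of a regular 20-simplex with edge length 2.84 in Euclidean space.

V = (2.84^20 / 20!) · √((20+1) / 2^20) ≈ 2.14315e-12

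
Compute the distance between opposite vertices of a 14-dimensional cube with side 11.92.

Diagonal = √14 · 11.92 ≈ 44.6006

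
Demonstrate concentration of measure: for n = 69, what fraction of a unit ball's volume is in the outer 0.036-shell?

1 - (1-0.036)^69 ≈ 0.920326 ≈ 92.03%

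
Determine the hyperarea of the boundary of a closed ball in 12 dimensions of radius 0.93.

S_12(0.93) = 2·π^(12/2)·(0.93)^11 / Γ(12/2) ≈ 7.21208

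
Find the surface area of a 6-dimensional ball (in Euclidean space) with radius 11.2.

The surface area of an n-ball is 2π^(n/2) r^(n-1) / Γ(n/2). For n=6, r=11.2: 5.46437e+06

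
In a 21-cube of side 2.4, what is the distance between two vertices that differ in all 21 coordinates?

The space diagonal of an n-cube of side s is s√n. Here 2.4·√21 ≈ 10.9982.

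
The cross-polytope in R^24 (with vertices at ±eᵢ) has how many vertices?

The vertices are ±e_1, ..., ±e_24, so there are 2·24 = 48.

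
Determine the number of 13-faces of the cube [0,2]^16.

f_13(16-cube) = (16 choose 13) · 2^3 = 4480.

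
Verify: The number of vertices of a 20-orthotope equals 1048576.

True. The 20-cube has 2^20 = 1048576 vertices.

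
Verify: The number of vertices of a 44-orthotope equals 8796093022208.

False. The 44-cube has 2^44 = 17592186044416 vertices.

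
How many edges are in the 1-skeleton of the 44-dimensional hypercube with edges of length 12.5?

Each of the 2^44 = 17592186044416 vertices has degree 44; total edges = 44·2^44/2 = 387028092977152.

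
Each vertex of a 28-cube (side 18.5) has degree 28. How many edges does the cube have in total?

The 28-cube has n·2^(n-1) = 28·2^27 = 28·134217728 = 3758096384 edges.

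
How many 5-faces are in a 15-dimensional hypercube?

f_5(15-cube) = (15 choose 5) · 2^10 = 3075072.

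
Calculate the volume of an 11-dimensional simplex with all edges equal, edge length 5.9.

V = (5.9^11 / 11!) · √((11+1) / 2^11) ≈ 0.578285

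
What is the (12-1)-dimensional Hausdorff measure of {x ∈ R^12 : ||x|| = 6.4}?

S_12(6.4) = 2·π^(12/2)·(6.4)^11 / Γ(12/2) ≈ 1.1823e+10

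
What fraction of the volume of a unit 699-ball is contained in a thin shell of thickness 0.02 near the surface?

V(inner)/V(outer) = ((1-0.02)/1)^699 ≈ 7.363e-07, so the shell fraction is 0.9999992637.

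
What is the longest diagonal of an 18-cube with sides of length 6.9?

||(6.9,6.9,...,6.9)|| = √(18)·6.9 ≈ 29.2742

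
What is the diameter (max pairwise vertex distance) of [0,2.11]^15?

Diagonal = √15 · 2.11 ≈ 8.17199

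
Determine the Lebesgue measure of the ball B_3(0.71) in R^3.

V_3(0.71) = π^(3/2) · (0.71)^3 / Γ(3/2 + 1) ≈ 1.49921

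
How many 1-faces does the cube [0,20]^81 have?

The 81-cube has n·2^(n-1) = 81·2^80 = 81·1208925819614629174706176 = 97922991388784963151200256 edges.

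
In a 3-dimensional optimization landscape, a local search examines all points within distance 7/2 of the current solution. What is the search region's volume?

V = 343·π/6 ≈ 179.594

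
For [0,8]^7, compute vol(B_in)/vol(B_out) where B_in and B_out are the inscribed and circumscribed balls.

V_in / V_out = (r_in/r_out)^7 = (1/√7)^7 = 7^(-7/2) ≈ 0.00110194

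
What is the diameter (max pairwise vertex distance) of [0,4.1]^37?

The space diagonal of an n-cube of side s is s√n. Here 4.1·√37 ≈ 24.9393.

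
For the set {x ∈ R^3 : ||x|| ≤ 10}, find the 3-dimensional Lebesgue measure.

V = 4000·π/3 ≈ 4188.79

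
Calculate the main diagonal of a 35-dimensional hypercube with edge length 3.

Diagonal = √35 · 3 ≈ 17.7482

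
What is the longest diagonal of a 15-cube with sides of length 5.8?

Diagonal = √15 · 5.8 ≈ 22.4633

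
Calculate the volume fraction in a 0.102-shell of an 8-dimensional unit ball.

1 - (1-0.102)^8 ≈ 0.577126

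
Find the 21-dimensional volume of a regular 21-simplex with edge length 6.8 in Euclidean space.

V_21 = √(22) · 6.8^21 / (21! · 2^(21/2)) ≈ 1.92637e-05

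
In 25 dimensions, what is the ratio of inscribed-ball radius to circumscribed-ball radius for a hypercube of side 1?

For an n-cube of any side s, the inradius is s/2 and the circumradius is s√n/2, so the ratio is 1/√25 ≈ 0.2.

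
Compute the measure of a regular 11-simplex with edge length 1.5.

V = (1.5^11 / 11!) · √((11+1) / 2^11) ≈ 1.65872e-07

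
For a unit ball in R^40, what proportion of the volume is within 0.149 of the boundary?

1 - (1-0.149)^40 ≈ 0.998425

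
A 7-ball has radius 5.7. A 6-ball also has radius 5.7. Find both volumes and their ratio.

V_7(5.7) ≈ 923643. V_6(5.7) ≈ 177234. Ratio V_7/V_6 ≈ 5.211.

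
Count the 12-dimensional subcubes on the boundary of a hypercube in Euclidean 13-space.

Number of 12-faces = C(13,12) · 2^(13-12) = 13 · 2 = 26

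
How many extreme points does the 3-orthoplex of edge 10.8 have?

The vertices are ±e_1, ..., ±e_3, so there are 2·3 = 6.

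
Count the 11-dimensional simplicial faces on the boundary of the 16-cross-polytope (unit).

Number of 11-faces = 2^(11+1) · C(16,11+1) = 4096 · 1820 = 7454720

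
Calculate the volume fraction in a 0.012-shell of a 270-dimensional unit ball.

1 - (1-0.012)^270 ≈ 0.961596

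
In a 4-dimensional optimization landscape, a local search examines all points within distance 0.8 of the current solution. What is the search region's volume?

Volume = π^{4/2}·(0.8)^4/Γ(3) ≈ 2.02129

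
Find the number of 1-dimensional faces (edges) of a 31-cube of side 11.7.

An n-cube has n·2^(n-1) edges. With n = 31: 31·1073741824 = 33285996544.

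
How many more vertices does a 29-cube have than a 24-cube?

The 29-cube has 2^29 = 536870912 vertices. The 24-cube has 2^24 = 16777216 vertices. Difference: 536870912 - 16777216 = 520093696.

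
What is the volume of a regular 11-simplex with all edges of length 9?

V = (9^11 / 11!) · √((11+1) / 2^11) ≈ 60.178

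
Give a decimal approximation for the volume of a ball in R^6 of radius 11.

V_6(11) = π^(6/2) · (11)^6 / Γ(6/2 + 1) = 1771561·π^3/6 ≈ 9.15492e+06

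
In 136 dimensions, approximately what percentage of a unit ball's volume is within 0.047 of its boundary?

1 - (1-0.047)^136 ≈ 0.998566 ≈ 99.86%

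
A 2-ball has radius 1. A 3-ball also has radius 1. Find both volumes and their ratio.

V_2(1) ≈ 3.14159. V_3(1) ≈ 4.18879. Ratio V_2/V_3 ≈ 0.75.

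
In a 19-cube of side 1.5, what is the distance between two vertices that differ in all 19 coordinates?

||(1.5,1.5,...,1.5)|| = √(19)·1.5 ≈ 6.53835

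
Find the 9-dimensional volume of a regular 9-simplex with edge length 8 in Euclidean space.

V = (8^9 / 9!) · √((9+1) / 2^9) ≈ 51.6906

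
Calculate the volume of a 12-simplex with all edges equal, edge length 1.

Volume = 1^12 · √(13/2^12) / 12! ≈ 1.17613e-10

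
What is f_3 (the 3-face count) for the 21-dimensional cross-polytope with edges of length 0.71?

Each 3-face is the convex hull of 4 vertices, one chosen as ±e_i from each of 4 distinct axes: 2^4·C(21,4) = 95760.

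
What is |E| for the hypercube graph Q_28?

Each of the 2^28 = 268435456 vertices has degree 28; total edges = 28·2^28/2 = 3758096384.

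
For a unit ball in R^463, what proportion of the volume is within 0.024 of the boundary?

Shell fraction = 1 - (1-0.024)^463 ≈ 0.999987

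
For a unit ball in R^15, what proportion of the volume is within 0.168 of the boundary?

1 - (1-0.168)^15 ≈ 0.936635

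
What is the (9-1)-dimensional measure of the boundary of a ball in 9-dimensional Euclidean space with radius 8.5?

The surface area of an n-ball is 2π^(n/2) r^(n-1) / Γ(n/2). For n=9, r=8.5: 6975757441·π^4/840 ≈ 8.08931e+08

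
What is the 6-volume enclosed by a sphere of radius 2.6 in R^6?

Volume = π^{6/2}·(2.6)^6/Γ(4) ≈ 1596.39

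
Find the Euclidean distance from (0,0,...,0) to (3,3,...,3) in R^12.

The space diagonal of an n-cube of side s is s√n. Here 3·√12 ≈ 10.3923.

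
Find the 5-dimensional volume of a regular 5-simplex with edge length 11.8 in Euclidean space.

Volume = 11.8^5 · √(6/2^5) / 5! ≈ 825.523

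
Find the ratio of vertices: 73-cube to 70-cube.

The 73-cube has 2^73 = 9444732965739290427392 vertices. The 70-cube has 2^70 = 1180591620717411303424 vertices. Ratio: 9444732965739290427392/1180591620717411303424 = 8.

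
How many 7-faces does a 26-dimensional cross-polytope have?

Each 7-face is the convex hull of 8 vertices, one chosen as ±e_i from each of 8 distinct axes: 2^8·C(26,8) = 399942400.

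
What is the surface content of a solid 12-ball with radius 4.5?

S_12(4.5) = 2·π^(12/2)·(4.5)^11 / Γ(12/2) = 10460353203·π^6/40960 ≈ 2.45519e+08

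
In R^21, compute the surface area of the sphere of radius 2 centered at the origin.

The surface area of an n-ball is 2π^(n/2) r^(n-1) / Γ(n/2). For n=21, r=2: 2147483648·π^10/654729075 ≈ 307162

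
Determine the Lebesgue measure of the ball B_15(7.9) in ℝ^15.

Volume = π^{15/2}·(7.9)^15/Γ(17/2) ≈ 1.11131e+13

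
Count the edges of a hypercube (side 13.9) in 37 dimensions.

An n-cube has n·2^(n-1) edges. With n = 37: 37·68719476736 = 2542620639232.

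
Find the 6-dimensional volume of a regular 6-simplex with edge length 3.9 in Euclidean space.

For a regular n-simplex with edge a, V = (a^n / n!)·√((n+1)/2^n). With a=3.9, n=6: V ≈ 1.61627.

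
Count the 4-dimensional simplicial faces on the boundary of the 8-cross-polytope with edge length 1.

f_4(8-orthoplex) = 2^5 · (8 choose 5) = 1792.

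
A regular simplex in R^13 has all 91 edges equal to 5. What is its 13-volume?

For a regular n-simplex with edge a, V = (a^n / n!)·√((n+1)/2^n). With a=5, n=13: V ≈ 0.00810399.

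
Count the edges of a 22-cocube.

An n-cross-polytope has 2^(k+1)·C(n,k+1) k-faces. Here 2^2·C(22,2) = 4·231 = 924.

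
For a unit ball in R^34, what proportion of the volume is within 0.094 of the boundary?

1 - (1-0.094)^34 ≈ 0.965137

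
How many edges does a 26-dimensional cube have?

An n-cube has n·2^(n-1) edges. With n = 26: 26·33554432 = 872415232.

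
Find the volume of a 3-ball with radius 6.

V = 288·π ≈ 904.779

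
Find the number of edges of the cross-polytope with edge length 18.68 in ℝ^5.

An n-cross-polytope has 2^(k+1)·C(n,k+1) k-faces. Here 2^2·C(5,2) = 4·10 = 40.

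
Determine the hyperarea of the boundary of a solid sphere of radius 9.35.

|∂B_3(9.35)| = 4πr² = 4π·(9.35)² ≈ 1098.58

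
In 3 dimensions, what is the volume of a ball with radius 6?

Volume = π^{3/2}·(6)^3/Γ(5/2) = 288·π ≈ 904.779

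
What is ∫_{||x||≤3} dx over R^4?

Volume = π^{4/2}·(3)^4/Γ(3) = 81·π^2/2 ≈ 399.719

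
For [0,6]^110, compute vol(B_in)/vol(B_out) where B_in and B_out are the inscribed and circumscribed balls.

Volume scales as r^n, and r_in/r_out = 1/√110, giving (1/√110)^110 ≈ 5.28935e-113.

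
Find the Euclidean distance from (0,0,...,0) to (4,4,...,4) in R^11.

||(4,4,...,4)|| = √(11)·4 ≈ 13.2665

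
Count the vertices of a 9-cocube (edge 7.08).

Number of vertices = 2n = 18.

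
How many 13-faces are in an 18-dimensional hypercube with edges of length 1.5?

Choose 13 of 18 axes to span the face (C(18,13) = 8568 ways), then fix each of the remaining 5 coordinates at one of its two extreme values (2^5 = 32 ways): 8568·32 = 274176.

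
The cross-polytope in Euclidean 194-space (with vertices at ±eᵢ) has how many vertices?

An n-cross-polytope has 2n vertices; here n = 194, giving 388.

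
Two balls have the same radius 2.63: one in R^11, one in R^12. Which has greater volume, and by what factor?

V_11(2.63) ≈ 78454.5, V_12(2.63) ≈ 146230. The 12-ball is larger by a factor of 1.864.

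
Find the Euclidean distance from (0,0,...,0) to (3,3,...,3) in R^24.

d = √(3² + 3² + ... + 3²) [24 terms] = √(24·3²) = 3√24 ≈ 14.6969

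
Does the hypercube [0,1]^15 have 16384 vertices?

False. The 15-cube has 2^15 = 32768 vertices.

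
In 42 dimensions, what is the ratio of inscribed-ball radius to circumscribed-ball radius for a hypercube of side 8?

r_in / r_out = (8/2) / (8√42/2) = 1/√42 ≈ 0.154303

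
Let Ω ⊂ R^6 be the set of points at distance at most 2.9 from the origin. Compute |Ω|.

V_6(2.9) = π^(6/2) · (2.9)^6 / Γ(6/2 + 1) ≈ 3073.88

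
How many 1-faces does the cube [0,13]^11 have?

An n-cube has n·2^(n-1) edges. With n = 11: 11·1024 = 11264.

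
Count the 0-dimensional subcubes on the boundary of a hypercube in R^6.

f_0(6-cube) = (6 choose 0) · 2^6 = 64.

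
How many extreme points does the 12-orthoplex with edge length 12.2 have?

An n-cross-polytope has 2n vertices; here n = 12, giving 24.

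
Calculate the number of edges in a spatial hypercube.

Each of the 2^3 = 8 vertices has degree 3; total edges = 3·2^3/2 = 12.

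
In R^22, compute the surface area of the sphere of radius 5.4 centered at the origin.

|∂B_22(5.4)| ≈ 3.8921e+14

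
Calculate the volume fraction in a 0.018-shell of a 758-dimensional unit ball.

Shell fraction = 1 - (1-0.018)^758 ≈ 0.9999989516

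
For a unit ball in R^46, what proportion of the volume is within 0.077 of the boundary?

V(inner)/V(outer) = ((1-0.077)/1)^46 ≈ 0.02508, so the shell fraction is 0.974923.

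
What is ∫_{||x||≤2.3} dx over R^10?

Volume = π^{10/2}·(2.3)^10/Γ(6) ≈ 10564.4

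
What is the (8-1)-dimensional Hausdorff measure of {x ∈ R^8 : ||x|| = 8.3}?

S_8(8.3) = 2·π^(8/2)·(8.3)^7 / Γ(8/2) ≈ 8.81099e+07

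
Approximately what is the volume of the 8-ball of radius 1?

The n-ball volume is π^(n/2)·r^n/Γ(n/2+1). With n=8, r=1: V = π^4/24 ≈ 4.05871.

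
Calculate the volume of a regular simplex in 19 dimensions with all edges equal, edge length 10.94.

V = (10.94^19 / 19!) · √((19+1) / 2^19) ≈ 2.79875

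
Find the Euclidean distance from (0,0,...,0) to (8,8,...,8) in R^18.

Diagonal = √18 · 8 ≈ 33.9411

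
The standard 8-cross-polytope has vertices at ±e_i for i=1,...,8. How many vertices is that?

An n-cross-polytope has 2n vertices; here n = 8, giving 16.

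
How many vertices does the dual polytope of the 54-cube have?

The 54-dimensional cross-polytope has 2n = 2·54 = 108 vertices.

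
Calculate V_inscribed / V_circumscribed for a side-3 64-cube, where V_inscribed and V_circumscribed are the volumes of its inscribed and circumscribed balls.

The radii are 3/2 and 3√64/2, so the volume ratio is (1/√64)^64 = 64^{-64/2} ≈ 1.59309e-58.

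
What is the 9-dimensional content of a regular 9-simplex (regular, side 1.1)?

V_9 = √(10) · 1.1^9 / (9! · 2^(9/2)) ≈ 9.08105e-07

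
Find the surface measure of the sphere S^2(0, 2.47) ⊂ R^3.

|∂B_3(2.47)| = 4πr² = 4π·(2.47)² ≈ 76.6662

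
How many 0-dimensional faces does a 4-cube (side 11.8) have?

f_0(4-cube) = (4 choose 0) · 2^4 = 16.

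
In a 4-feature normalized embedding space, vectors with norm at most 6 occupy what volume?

The n-ball volume is π^(n/2)·r^n/Γ(n/2+1). With n=4, r=6: V = 648·π^2 ≈ 6395.5.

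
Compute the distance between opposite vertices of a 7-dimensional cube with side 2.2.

||(2.2,2.2,...,2.2)|| = √(7)·2.2 ≈ 5.82065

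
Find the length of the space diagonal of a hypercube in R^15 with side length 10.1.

The space diagonal of an n-cube of side s is s√n. Here 10.1·√15 ≈ 39.1171.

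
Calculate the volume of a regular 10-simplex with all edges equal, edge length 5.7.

For a regular n-simplex with edge a, V = (a^n / n!)·√((n+1)/2^n). With a=5.7, n=10: V ≈ 1.03403.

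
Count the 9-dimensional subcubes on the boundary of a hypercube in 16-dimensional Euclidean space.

Number of 9-faces = C(16,9) · 2^(16-9) = 11440 · 128 = 1464320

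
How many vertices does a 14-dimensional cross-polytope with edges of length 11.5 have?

An n-cross-polytope has 2^(k+1)·C(n,k+1) k-faces. Here 2^1·C(14,1) = 2·14 = 28.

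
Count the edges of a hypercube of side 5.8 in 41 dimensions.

The 41-cube has n·2^(n-1) = 41·2^40 = 41·1099511627776 = 45079976738816 edges.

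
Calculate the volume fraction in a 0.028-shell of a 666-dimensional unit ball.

1 - (1-0.028)^666 ≈ 0.9999999939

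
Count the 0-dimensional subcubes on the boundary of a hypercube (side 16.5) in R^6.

An n-cube has C(n,k)·2^(n-k) k-faces. Here C(6,0)·2^6 = 1·64 = 64.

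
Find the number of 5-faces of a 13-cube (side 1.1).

Choose 5 of 13 axes to span the face (C(13,5) = 1287 ways), then fix each of the remaining 8 coordinates at one of its two extreme values (2^8 = 256 ways): 1287·256 = 329472.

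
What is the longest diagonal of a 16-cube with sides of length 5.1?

Diagonal = √16 · 5.1 = 20.4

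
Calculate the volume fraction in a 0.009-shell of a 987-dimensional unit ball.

Shell fraction = 1 - (1-0.009)^987 ≈ 0.999867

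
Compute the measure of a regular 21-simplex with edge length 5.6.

Volume = 5.6^21 · √(22/2^21) / 21! ≈ 3.26589e-07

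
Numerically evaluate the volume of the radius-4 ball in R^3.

V_3(4) = π^(3/2) · (4)^3 / Γ(3/2 + 1) = 256·π/3 ≈ 268.083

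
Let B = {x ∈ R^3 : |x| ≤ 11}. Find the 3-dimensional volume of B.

Volume = π^{3/2}·(11)^3/Γ(5/2) = 5324·π/3 ≈ 5575.28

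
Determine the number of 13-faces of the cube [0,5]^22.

Number of 13-faces = C(22,13) · 2^(22-13) = 497420 · 512 = 254679040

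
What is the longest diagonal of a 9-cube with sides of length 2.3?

||(2.3,2.3,...,2.3)|| = √(9)·2.3 = 6.9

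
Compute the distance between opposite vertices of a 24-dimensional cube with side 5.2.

Diagonal = √24 · 5.2 ≈ 25.4747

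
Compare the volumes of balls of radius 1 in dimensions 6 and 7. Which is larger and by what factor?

V_6(1) ≈ 5.16771, V_7(1) ≈ 4.72477. The 6-ball is larger by a factor of 1.094.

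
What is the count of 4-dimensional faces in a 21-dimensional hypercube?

f_4(21-cube) = (21 choose 4) · 2^17 = 784465920.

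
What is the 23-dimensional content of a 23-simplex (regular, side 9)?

V_23 = √(24) · 9^23 / (23! · 2^(23/2)) ≈ 0.000579888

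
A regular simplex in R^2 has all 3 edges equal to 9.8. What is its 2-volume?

Area = (√3/4) · 9.8² = 41.5865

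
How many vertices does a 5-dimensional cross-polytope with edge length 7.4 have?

Number of 0-faces = 2^(0+1) · C(5,0+1) = 2 · 5 = 10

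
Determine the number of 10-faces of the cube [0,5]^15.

f_10(15-cube) = (15 choose 10) · 2^5 = 96096.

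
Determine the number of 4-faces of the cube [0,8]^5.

Choose 4 of 5 axes to span the face (C(5,4) = 5 ways), then fix each of the remaining 1 coordinate at one of its two extreme values (2^1 = 2 ways): 5·2 = 10.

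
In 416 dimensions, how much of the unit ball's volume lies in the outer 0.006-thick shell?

V(inner)/V(outer) = ((1-0.006)/1)^416 ≈ 0.0818, so the shell fraction is 0.918203.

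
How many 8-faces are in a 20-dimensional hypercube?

Number of 8-faces = C(20,8) · 2^(20-8) = 125970 · 4096 = 515973120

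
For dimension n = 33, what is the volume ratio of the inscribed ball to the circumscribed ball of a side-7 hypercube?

Volume scales as r^n, and r_in/r_out = 1/√33, giving (1/√33)^33 ≈ 8.80076e-26.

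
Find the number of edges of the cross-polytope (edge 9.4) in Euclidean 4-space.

An n-cross-polytope has 2^(k+1)·C(n,k+1) k-faces. Here 2^2·C(4,2) = 4·6 = 24.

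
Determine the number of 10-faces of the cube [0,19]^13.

f_10(13-cube) = (13 choose 10) · 2^3 = 2288.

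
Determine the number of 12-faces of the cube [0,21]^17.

f_12(17-cube) = (17 choose 12) · 2^5 = 198016.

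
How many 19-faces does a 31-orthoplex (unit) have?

Number of 19-faces = 2^(19+1) · C(31,19+1) = 1048576 · 84672315 = 88785357373440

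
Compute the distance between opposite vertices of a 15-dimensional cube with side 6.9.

d = √(6.9² + 6.9² + ... + 6.9²) [15 terms] = √(15·6.9²) = 6.9√15 ≈ 26.7236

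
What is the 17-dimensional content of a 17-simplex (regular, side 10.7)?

V_17 = √(18) · 10.7^17 / (17! · 2^(17/2)) ≈ 10.4073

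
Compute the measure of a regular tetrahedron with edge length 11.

Volume = (√2/12) · 11³ = 156.86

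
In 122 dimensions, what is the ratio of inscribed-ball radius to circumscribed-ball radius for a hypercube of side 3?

Ratio = (s/2)/(s√122/2) = 122^(-1/2) ≈ 0.0905357.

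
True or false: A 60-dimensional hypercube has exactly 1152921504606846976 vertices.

True. The 60-cube has 2^60 = 1152921504606846976 vertices.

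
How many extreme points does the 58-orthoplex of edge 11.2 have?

The vertices are ±e_1, ..., ±e_58, so there are 2·58 = 116.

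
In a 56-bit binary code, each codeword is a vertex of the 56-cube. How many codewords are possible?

Number of vertices = 2^56 = 72057594037927936.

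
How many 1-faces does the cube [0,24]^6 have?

The 6-cube has n·2^(n-1) = 6·2^5 = 6·32 = 192 edges.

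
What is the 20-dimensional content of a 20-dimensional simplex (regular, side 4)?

For a regular n-simplex with edge a, V = (a^n / n!)·√((n+1)/2^n). With a=4, n=20: V ≈ 2.02248e-09.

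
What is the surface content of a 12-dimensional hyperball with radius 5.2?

S = n·V_n(r)/r = 12·V_12(5.2)/5.2 (volume-to-surface relation), giving 1.20444e+09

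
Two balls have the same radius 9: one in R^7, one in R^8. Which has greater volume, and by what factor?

V_7(9) ≈ 2.25984e+07, V_8(9) ≈ 1.74714e+08. The 8-ball is larger by a factor of 7.731.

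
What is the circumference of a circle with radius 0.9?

The surface area of an n-ball is 2π^(n/2) r^(n-1) / Γ(n/2). For n=2, r=0.9: 2πr = 2π·0.9 ≈ 5.65487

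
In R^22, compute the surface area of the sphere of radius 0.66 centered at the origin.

|∂B_22(0.66)| ≈ 2.63232e-05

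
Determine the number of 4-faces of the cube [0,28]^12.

An n-cube has C(n,k)·2^(n-k) k-faces. Here C(12,4)·2^8 = 495·256 = 126720.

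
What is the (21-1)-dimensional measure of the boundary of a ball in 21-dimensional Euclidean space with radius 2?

S = n·V_n(r)/r = 21·V_21(2)/2 (volume-to-surface relation), giving 2147483648·π^10/654729075 ≈ 307162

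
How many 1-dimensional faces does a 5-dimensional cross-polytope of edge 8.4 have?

Number of 1-faces = 2^(1+1) · C(5,1+1) = 4 · 10 = 40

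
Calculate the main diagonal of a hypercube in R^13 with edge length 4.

Diagonal = √13 · 4 ≈ 14.4222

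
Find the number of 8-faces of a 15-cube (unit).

Number of 8-faces = C(15,8) · 2^(15-8) = 6435 · 128 = 823680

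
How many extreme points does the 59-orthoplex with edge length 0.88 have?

Number of vertices = 2n = 118.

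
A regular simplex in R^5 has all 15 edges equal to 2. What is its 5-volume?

Volume = 2^5 · √(6/2^5) / 5! ≈ 0.11547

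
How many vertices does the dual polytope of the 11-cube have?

The 11-dimensional cross-polytope has 2n = 2·11 = 22 vertices.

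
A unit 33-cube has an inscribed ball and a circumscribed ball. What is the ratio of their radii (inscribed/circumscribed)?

r_in = 1/2 (half the side); r_out = 1√33/2 (half the diagonal). Ratio = 1/√33 ≈ 0.174078.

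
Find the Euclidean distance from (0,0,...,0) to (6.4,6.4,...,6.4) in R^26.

||(6.4,6.4,...,6.4)|| = √(26)·6.4 ≈ 32.6337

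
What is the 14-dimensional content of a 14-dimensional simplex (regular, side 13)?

Volume = 13^14 · √(15/2^14) / 14! ≈ 1366.58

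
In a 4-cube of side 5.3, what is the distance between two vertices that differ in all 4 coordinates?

||(5.3,5.3,...,5.3)|| = √(4)·5.3 = 10.6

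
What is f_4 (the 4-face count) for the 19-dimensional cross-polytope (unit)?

An n-cross-polytope has 2^(k+1)·C(n,k+1) k-faces. Here 2^5·C(19,5) = 32·11628 = 372096.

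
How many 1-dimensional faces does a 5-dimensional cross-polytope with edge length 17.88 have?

Number of 1-faces = 2^(1+1) · C(5,1+1) = 4 · 10 = 40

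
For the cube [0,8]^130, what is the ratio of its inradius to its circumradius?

r_in = 8/2 (half the side); r_out = 8√130/2 (half the diagonal). Ratio = 1/√130 ≈ 0.0877058.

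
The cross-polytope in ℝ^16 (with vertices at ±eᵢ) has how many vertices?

Number of vertices = 2n = 32.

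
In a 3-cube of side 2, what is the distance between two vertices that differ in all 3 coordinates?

Diagonal = √3 · 2 ≈ 3.4641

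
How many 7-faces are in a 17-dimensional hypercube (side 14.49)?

Number of 7-faces = C(17,7) · 2^(17-7) = 19448 · 1024 = 19914752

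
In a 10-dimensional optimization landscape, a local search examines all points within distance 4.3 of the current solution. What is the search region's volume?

The n-ball volume is π^(n/2)·r^n/Γ(n/2+1). With n=10, r=4.3: V ≈ 5.51128e+06.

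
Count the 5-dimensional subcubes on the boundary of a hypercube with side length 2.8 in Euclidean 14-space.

Number of 5-faces = C(14,5) · 2^(14-5) = 2002 · 512 = 1025024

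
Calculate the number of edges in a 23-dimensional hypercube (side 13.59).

The 23-cube has n·2^(n-1) = 23·2^22 = 23·4194304 = 96468992 edges.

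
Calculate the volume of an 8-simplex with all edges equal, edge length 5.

For a regular n-simplex with edge a, V = (a^n / n!)·√((n+1)/2^n). With a=5, n=8: V ≈ 1.81652.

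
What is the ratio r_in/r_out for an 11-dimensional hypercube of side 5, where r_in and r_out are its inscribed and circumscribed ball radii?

r_in = 5/2 (half the side); r_out = 5√11/2 (half the diagonal). Ratio = 1/√11 ≈ 0.301511.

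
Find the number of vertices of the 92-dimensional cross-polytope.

An n-cross-polytope has 2n vertices; here n = 92, giving 184.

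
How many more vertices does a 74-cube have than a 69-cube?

The 74-cube has 2^74 = 18889465931478580854784 vertices. The 69-cube has 2^69 = 590295810358705651712 vertices. Difference: 18889465931478580854784 - 590295810358705651712 = 18299170121119875203072.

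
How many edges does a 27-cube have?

An n-cube has n·2^(n-1) edges. With n = 27: 27·67108864 = 1811939328.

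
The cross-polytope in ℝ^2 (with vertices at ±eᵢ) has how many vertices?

The vertices are ±e_1, ..., ±e_2, so there are 2·2 = 4.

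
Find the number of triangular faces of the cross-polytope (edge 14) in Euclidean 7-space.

Number of 2-faces = 2^(2+1) · C(7,2+1) = 8 · 35 = 280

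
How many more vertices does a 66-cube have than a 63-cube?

The 66-cube has 2^66 = 73786976294838206464 vertices. The 63-cube has 2^63 = 9223372036854775808 vertices. Difference: 73786976294838206464 - 9223372036854775808 = 64563604257983430656.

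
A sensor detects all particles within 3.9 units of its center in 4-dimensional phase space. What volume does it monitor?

Volume = π^{4/2}·(3.9)^4/Γ(3) ≈ 1141.64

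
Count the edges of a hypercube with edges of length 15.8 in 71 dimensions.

An n-cube has n·2^(n-1) edges. With n = 71: 71·1180591620717411303424 = 83822005070936202543104.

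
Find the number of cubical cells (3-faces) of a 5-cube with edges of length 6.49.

Number of 3-faces = C(5,3) · 2^(5-3) = 10 · 4 = 40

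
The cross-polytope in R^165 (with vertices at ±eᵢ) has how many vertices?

The vertices are ±e_1, ..., ±e_165, so there are 2·165 = 330.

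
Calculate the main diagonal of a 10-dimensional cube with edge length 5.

d = √(5² + 5² + ... + 5²) [10 terms] = √(10·5²) = 5√10 ≈ 15.8114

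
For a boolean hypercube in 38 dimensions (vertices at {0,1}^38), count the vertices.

An n-cube has 2^n vertices; for n = 38 that is 2^38 = 274877906944.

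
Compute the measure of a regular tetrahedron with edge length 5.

Volume = (√2/12) · 5³ = 14.7314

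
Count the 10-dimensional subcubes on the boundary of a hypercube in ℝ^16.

Choose 10 of 16 axes to span the face (C(16,10) = 8008 ways), then fix each of the remaining 6 coordinates at one of its two extreme values (2^6 = 64 ways): 8008·64 = 512512.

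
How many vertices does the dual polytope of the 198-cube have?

The 198-dimensional cross-polytope has 2n = 2·198 = 396 vertices.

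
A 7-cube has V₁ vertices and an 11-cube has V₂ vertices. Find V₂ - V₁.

V₁ = 2^7 = 128. V₂ = 2^11 = 2048. V₂ - V₁ = 1920.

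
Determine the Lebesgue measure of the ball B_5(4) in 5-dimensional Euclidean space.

Volume = π^{5/2}·(4)^5/Γ(7/2) = 8192·π^2/15 ≈ 5390.12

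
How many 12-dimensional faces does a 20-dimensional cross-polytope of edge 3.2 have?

Each 12-face is the convex hull of 13 vertices, one chosen as ±e_i from each of 13 distinct axes: 2^13·C(20,13) = 635043840.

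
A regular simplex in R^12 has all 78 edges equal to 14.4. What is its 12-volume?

For a regular n-simplex with edge a, V = (a^n / n!)·√((n+1)/2^n). With a=14.4, n=12: V ≈ 9349.85.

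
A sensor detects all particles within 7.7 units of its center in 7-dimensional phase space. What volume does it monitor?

The n-ball volume is π^(n/2)·r^n/Γ(n/2+1). With n=7, r=7.7: V ≈ 7.58255e+06.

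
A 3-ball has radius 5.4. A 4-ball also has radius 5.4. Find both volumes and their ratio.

V_3(5.4) ≈ 659.584. V_4(5.4) ≈ 4196.09. Ratio V_3/V_4 ≈ 0.1572.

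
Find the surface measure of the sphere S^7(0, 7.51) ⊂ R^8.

S = n·V_n(r)/r = 8·V_8(7.51)/7.51 (volume-to-surface relation), giving 4.3748e+07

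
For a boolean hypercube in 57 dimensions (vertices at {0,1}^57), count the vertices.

Number of vertices = 2^57 = 144115188075855872.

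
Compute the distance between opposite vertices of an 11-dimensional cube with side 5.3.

d = √(5.3² + 5.3² + ... + 5.3²) [11 terms] = √(11·5.3²) = 5.3√11 ≈ 17.5781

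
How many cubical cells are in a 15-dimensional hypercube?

f_3(15-cube) = (15 choose 3) · 2^12 = 1863680.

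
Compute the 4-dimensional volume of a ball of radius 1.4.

Volume = π^{4/2}·(1.4)^4/Γ(3) ≈ 18.9575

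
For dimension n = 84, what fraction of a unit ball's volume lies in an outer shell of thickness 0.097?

1 - (1-0.097)^84 ≈ 0.99981 ≈ 99.9810%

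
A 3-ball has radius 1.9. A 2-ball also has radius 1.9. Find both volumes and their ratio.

V_3(1.9) ≈ 28.7309. V_2(1.9) ≈ 11.3411. Ratio V_3/V_2 ≈ 2.533.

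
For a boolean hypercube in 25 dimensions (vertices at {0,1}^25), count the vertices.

The 25-cube has 2^25 = 33554432 vertices.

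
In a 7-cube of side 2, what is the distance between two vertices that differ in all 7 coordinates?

Diagonal = √7 · 2 ≈ 5.2915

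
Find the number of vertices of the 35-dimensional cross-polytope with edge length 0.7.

An n-cross-polytope has 2n vertices; here n = 35, giving 70.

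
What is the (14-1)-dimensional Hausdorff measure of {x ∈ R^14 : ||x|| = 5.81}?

The surface area of an n-ball is 2π^(n/2) r^(n-1) / Γ(n/2). For n=14, r=5.81: 7.21168e+10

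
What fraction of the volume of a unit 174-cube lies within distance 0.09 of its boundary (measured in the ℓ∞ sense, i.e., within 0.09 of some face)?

The inner cube has side 1-2·0.09 = 0.82 and volume (0.82)^174 ≈ 1.008e-15, so the shell holds 1 - 1.008e-15 of the volume.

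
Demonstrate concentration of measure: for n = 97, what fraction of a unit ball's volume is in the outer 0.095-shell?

1 - (1-0.095)^97 ≈ 0.999938 ≈ 99.9938%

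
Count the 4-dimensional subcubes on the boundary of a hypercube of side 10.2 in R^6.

Number of 4-faces = C(6,4) · 2^(6-4) = 15 · 4 = 60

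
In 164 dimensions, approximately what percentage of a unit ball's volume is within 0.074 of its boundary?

1 - (1-0.074)^164 ≈ 0.9999966565 ≈ 99.999666%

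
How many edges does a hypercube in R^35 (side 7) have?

Each of the 2^35 = 34359738368 vertices has degree 35; total edges = 35·2^35/2 = 601295421440.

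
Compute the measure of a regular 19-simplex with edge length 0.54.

V = (0.54^19 / 19!) · √((19+1) / 2^19) ≈ 4.17943e-25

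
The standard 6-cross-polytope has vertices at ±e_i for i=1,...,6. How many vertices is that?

Number of vertices = 2n = 12.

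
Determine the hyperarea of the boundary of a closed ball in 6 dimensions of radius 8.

|∂B_6(8)| = 32768·π^3 ≈ 1.01601e+06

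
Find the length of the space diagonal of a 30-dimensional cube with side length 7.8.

Diagonal = √30 · 7.8 ≈ 42.7224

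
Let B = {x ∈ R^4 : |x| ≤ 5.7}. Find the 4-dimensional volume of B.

V_4(5.7) = π^(4/2) · (5.7)^4 / Γ(4/2 + 1) ≈ 5209.18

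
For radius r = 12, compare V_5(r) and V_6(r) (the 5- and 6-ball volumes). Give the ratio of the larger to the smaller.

V_5(12) ≈ 1.3098e+06, V_6(12) ≈ 1.54307e+07. The 6-ball is larger by a factor of 11.78.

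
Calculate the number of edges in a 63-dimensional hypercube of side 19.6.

An n-cube has n·2^(n-1) edges. With n = 63: 63·4611686018427387904 = 290536219160925437952.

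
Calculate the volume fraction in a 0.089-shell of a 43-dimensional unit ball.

1 - (1-0.089)^43 ≈ 0.981833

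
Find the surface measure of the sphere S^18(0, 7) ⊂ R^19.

The surface area of an n-ball is 2π^(n/2) r^(n-1) / Γ(n/2). For n=19, r=7: 238213646322899968·π^9/4922775 ≈ 1.44247e+15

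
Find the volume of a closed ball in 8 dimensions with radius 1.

Volume = π^{8/2}·(1)^8/Γ(5) = π^4/24 ≈ 4.05871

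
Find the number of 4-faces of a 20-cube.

f_4(20-cube) = (20 choose 4) · 2^16 = 317521920.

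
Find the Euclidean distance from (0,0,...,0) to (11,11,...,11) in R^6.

d = √(11² + 11² + ... + 11²) [6 terms] = √(6·11²) = 11√6 ≈ 26.9444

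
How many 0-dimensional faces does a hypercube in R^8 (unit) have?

Number of 0-faces = C(8,0) · 2^(8-0) = 1 · 256 = 256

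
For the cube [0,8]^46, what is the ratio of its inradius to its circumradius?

r_in / r_out = (8/2) / (8√46/2) = 1/√46 ≈ 0.147442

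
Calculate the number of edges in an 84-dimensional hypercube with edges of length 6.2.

Number of 1-faces = C(84,1)·2^(84-1) = 84·9671406556917033397649408 = 812398150781030805402550272.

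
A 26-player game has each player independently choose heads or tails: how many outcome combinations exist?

Each vertex is a binary string of length 26, so there are 2^26 = 67108864.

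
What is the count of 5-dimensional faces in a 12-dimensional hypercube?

Choose 5 of 12 axes to span the face (C(12,5) = 792 ways), then fix each of the remaining 7 coordinates at one of its two extreme values (2^7 = 128 ways): 792·128 = 101376.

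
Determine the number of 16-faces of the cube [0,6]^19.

f_16(19-cube) = (19 choose 16) · 2^3 = 7752.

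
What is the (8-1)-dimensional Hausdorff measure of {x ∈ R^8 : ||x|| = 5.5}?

|∂B_8(5.5)| = 19487171·π^4/384 ≈ 4.9433e+06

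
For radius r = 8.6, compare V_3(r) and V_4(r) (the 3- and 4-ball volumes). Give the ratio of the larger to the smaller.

V_3(8.6) ≈ 2664.31, V_4(8.6) ≈ 26993.8. The 4-ball is larger by a factor of 10.13.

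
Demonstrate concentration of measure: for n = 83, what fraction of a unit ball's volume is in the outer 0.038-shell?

1 - (1-0.038)^83 ≈ 0.959864 ≈ 95.99%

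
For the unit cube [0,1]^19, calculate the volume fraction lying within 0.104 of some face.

1 - (1 - 2·0.104)^19 = 1 - 0.792^19 ≈ 0.988094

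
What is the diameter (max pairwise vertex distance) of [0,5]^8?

||(5,5,...,5)|| = √(8)·5 ≈ 14.1421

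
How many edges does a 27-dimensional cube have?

Each of the 2^27 = 134217728 vertices has degree 27; total edges = 27·2^27/2 = 1811939328.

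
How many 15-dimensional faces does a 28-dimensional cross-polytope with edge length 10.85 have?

Number of 15-faces = 2^(15+1) · C(28,15+1) = 65536 · 30421755 = 1993720135680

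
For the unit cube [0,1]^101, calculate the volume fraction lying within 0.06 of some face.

The inner cube has side 1-2·0.06 = 0.88 and volume (0.88)^101 ≈ 2.47e-06, so the shell holds 0.9999975297 of the volume.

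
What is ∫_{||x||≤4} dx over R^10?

The n-ball volume is π^(n/2)·r^n/Γ(n/2+1). With n=10, r=4: V = 131072·π^5/15 ≈ 2.67404e+06.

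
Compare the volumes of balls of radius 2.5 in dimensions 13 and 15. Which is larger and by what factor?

V_13(2.5) ≈ 135694, V_15(2.5) ≈ 355247. The 15-ball is larger by a factor of 2.618.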